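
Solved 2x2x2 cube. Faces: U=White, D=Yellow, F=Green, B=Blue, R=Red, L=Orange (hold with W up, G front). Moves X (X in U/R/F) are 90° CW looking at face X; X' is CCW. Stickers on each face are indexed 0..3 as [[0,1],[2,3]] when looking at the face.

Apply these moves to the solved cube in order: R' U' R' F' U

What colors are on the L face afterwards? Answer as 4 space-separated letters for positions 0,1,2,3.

Answer: B W O W

Derivation:
After move 1 (R'): R=RRRR U=WBWB F=GWGW D=YGYG B=YBYB
After move 2 (U'): U=BBWW F=OOGW R=GWRR B=RRYB L=YBOO
After move 3 (R'): R=WRGR U=BYWR F=OBGW D=YOYW B=GRGB
After move 4 (F'): F=BWOG U=BYWG R=ORYR D=BOYW L=YROW
After move 5 (U): U=WBGY F=OROG R=GRYR B=YRGB L=BWOW
Query: L face = BWOW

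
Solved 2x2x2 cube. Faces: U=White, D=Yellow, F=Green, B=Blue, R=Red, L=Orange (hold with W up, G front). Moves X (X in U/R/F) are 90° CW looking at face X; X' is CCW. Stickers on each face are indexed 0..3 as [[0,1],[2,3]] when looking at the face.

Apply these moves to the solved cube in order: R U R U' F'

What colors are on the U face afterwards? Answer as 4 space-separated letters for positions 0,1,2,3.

Answer: R Y R R

Derivation:
After move 1 (R): R=RRRR U=WGWG F=GYGY D=YBYB B=WBWB
After move 2 (U): U=WWGG F=RRGY R=WBRR B=OOWB L=GYOO
After move 3 (R): R=RWRB U=WRGY F=RBGB D=YWYO B=GOWB
After move 4 (U'): U=RYWG F=GYGB R=RBRB B=RWWB L=GOOO
After move 5 (F'): F=YBGG U=RYRR R=WBYB D=OOYO L=GGOW
Query: U face = RYRR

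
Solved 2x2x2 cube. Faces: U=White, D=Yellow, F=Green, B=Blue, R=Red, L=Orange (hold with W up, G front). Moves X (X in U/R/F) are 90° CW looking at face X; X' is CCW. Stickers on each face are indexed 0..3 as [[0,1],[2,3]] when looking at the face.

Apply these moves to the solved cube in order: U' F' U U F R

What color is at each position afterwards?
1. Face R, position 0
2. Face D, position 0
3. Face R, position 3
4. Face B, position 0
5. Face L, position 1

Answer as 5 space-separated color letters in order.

Answer: W Y W G B

Derivation:
After move 1 (U'): U=WWWW F=OOGG R=GGRR B=RRBB L=BBOO
After move 2 (F'): F=OGOG U=WWGR R=YGYR D=BOYY L=BWOW
After move 3 (U): U=GWRW F=YGOG R=RRYR B=BWBB L=OGOW
After move 4 (U): U=RGWW F=RROG R=BWYR B=OGBB L=YGOW
After move 5 (F): F=ORGR U=RGWG R=WWWR D=YBYY L=YBOO
After move 6 (R): R=WWRW U=RRWR F=OBGY D=YBYO B=GGGB
Query 1: R[0] = W
Query 2: D[0] = Y
Query 3: R[3] = W
Query 4: B[0] = G
Query 5: L[1] = B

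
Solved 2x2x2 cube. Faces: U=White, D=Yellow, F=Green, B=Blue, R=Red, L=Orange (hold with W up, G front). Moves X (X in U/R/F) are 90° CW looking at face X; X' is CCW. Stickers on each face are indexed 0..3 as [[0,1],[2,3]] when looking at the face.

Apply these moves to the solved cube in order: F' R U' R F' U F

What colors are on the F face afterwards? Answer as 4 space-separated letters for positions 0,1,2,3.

After move 1 (F'): F=GGGG U=WWRR R=YRYR D=OOYY L=OWOW
After move 2 (R): R=YYRR U=WGRG F=GOGY D=OBYB B=RBWB
After move 3 (U'): U=GGWR F=OWGY R=GORR B=YYWB L=RBOW
After move 4 (R): R=RGRO U=GWWY F=OBGB D=OWYY B=RYGB
After move 5 (F'): F=BBOG U=GWRR R=WGOO D=BWYY L=RYOW
After move 6 (U): U=RGRW F=WGOG R=RYOO B=RYGB L=BBOW
After move 7 (F): F=OWGG U=RGWB R=RYWO D=ORYY L=BBOW
Query: F face = OWGG

Answer: O W G G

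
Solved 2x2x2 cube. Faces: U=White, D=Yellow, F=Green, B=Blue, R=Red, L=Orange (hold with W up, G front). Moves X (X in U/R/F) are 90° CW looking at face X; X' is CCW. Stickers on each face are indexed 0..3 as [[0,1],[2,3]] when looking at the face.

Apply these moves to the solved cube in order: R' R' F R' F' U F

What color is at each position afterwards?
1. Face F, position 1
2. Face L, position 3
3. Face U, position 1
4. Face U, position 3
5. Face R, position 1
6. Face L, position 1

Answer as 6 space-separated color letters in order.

After move 1 (R'): R=RRRR U=WBWB F=GWGW D=YGYG B=YBYB
After move 2 (R'): R=RRRR U=WYWY F=GBGB D=YWYW B=GBGB
After move 3 (F): F=GGBB U=WYOO R=WRYR D=RRYW L=OYOW
After move 4 (R'): R=RRWY U=WGOG F=GYBO D=RGYB B=WBRB
After move 5 (F'): F=YOGB U=WGRW R=GRRY D=YWYB L=OGOO
After move 6 (U): U=RWWG F=GRGB R=WBRY B=OGRB L=YOOO
After move 7 (F): F=GGBR U=RWOO R=WBGY D=RWYB L=YYOW
Query 1: F[1] = G
Query 2: L[3] = W
Query 3: U[1] = W
Query 4: U[3] = O
Query 5: R[1] = B
Query 6: L[1] = Y

Answer: G W W O B Y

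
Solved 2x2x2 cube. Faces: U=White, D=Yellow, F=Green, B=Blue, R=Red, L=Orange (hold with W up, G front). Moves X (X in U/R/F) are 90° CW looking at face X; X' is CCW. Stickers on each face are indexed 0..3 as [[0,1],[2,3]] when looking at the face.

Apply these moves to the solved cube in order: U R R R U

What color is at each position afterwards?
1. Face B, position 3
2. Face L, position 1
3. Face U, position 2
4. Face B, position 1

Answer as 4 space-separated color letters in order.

After move 1 (U): U=WWWW F=RRGG R=BBRR B=OOBB L=GGOO
After move 2 (R): R=RBRB U=WRWG F=RYGY D=YBYO B=WOWB
After move 3 (R): R=RRBB U=WYWY F=RBGO D=YWYW B=GORB
After move 4 (R): R=BRBR U=WBWO F=RWGW D=YRYG B=YOYB
After move 5 (U): U=WWOB F=BRGW R=YOBR B=GGYB L=RWOO
Query 1: B[3] = B
Query 2: L[1] = W
Query 3: U[2] = O
Query 4: B[1] = G

Answer: B W O G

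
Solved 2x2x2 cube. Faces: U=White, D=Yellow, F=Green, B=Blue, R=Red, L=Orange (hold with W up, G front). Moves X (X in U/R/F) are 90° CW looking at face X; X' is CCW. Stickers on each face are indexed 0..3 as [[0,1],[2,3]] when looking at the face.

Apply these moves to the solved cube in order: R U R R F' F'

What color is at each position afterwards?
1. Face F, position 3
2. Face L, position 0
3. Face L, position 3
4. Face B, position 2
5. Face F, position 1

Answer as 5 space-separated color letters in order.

After move 1 (R): R=RRRR U=WGWG F=GYGY D=YBYB B=WBWB
After move 2 (U): U=WWGG F=RRGY R=WBRR B=OOWB L=GYOO
After move 3 (R): R=RWRB U=WRGY F=RBGB D=YWYO B=GOWB
After move 4 (R): R=RRBW U=WBGB F=RWGO D=YWYG B=YORB
After move 5 (F'): F=WORG U=WBRB R=WRYW D=YOYG L=GBOG
After move 6 (F'): F=OGWR U=WBWY R=ORYW D=BGYG L=GBOR
Query 1: F[3] = R
Query 2: L[0] = G
Query 3: L[3] = R
Query 4: B[2] = R
Query 5: F[1] = G

Answer: R G R R G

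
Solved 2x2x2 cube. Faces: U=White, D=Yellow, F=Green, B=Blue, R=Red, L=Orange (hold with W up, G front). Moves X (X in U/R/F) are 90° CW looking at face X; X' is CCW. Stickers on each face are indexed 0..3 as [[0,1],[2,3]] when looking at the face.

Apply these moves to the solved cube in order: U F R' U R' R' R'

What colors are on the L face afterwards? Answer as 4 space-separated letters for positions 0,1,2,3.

After move 1 (U): U=WWWW F=RRGG R=BBRR B=OOBB L=GGOO
After move 2 (F): F=GRGR U=WWOG R=WBWR D=RBYY L=GYOY
After move 3 (R'): R=BRWW U=WBOO F=GWGG D=RRYR B=YOBB
After move 4 (U): U=OWOB F=BRGG R=YOWW B=GYBB L=GWOY
After move 5 (R'): R=OWYW U=OBOG F=BWGB D=RRYG B=RYRB
After move 6 (R'): R=WWOY U=OROR F=BBGG D=RWYB B=GYRB
After move 7 (R'): R=WYWO U=OROG F=BRGR D=RBYG B=BYWB
Query: L face = GWOY

Answer: G W O Y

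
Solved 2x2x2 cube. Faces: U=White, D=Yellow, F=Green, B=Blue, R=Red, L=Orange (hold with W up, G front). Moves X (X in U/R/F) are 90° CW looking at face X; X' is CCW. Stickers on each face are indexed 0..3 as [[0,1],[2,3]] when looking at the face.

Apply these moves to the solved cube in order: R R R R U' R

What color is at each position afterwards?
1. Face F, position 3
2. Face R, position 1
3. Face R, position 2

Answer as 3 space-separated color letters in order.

After move 1 (R): R=RRRR U=WGWG F=GYGY D=YBYB B=WBWB
After move 2 (R): R=RRRR U=WYWY F=GBGB D=YWYW B=GBGB
After move 3 (R): R=RRRR U=WBWB F=GWGW D=YGYG B=YBYB
After move 4 (R): R=RRRR U=WWWW F=GGGG D=YYYY B=BBBB
After move 5 (U'): U=WWWW F=OOGG R=GGRR B=RRBB L=BBOO
After move 6 (R): R=RGRG U=WOWG F=OYGY D=YBYR B=WRWB
Query 1: F[3] = Y
Query 2: R[1] = G
Query 3: R[2] = R

Answer: Y G R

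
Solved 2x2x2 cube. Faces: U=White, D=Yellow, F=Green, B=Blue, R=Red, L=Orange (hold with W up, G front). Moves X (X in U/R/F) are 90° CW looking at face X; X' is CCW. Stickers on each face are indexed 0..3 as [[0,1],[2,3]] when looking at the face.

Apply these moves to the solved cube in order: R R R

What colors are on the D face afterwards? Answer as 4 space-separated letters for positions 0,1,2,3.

After move 1 (R): R=RRRR U=WGWG F=GYGY D=YBYB B=WBWB
After move 2 (R): R=RRRR U=WYWY F=GBGB D=YWYW B=GBGB
After move 3 (R): R=RRRR U=WBWB F=GWGW D=YGYG B=YBYB
Query: D face = YGYG

Answer: Y G Y G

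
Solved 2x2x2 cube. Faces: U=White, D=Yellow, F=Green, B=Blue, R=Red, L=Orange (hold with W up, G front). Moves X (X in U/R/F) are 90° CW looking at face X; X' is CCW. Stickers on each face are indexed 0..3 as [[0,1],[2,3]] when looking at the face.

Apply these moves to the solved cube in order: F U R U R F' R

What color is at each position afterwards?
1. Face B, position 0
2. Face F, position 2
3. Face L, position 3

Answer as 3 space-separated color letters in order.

After move 1 (F): F=GGGG U=WWOO R=WRWR D=RRYY L=OYOY
After move 2 (U): U=OWOW F=WRGG R=BBWR B=OYBB L=GGOY
After move 3 (R): R=WBRB U=OROG F=WRGY D=RBYO B=WYWB
After move 4 (U): U=OOGR F=WBGY R=WYRB B=GGWB L=WROY
After move 5 (R): R=RWBY U=OBGY F=WBGO D=RWYG B=RGOB
After move 6 (F'): F=BOWG U=OBRB R=WWRY D=RYYG L=WYOG
After move 7 (R): R=RWYW U=OORG F=BYWG D=ROYR B=BGBB
Query 1: B[0] = B
Query 2: F[2] = W
Query 3: L[3] = G

Answer: B W G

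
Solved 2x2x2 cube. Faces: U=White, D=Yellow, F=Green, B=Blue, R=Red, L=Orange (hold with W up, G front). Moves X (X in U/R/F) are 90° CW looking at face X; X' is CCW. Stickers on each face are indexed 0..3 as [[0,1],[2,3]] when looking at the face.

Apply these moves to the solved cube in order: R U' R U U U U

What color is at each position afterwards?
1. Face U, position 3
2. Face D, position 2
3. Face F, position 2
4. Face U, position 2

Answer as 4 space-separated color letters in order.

Answer: Y Y G W

Derivation:
After move 1 (R): R=RRRR U=WGWG F=GYGY D=YBYB B=WBWB
After move 2 (U'): U=GGWW F=OOGY R=GYRR B=RRWB L=WBOO
After move 3 (R): R=RGRY U=GOWY F=OBGB D=YWYR B=WRGB
After move 4 (U): U=WGYO F=RGGB R=WRRY B=WBGB L=OBOO
After move 5 (U): U=YWOG F=WRGB R=WBRY B=OBGB L=RGOO
After move 6 (U): U=OYGW F=WBGB R=OBRY B=RGGB L=WROO
After move 7 (U): U=GOWY F=OBGB R=RGRY B=WRGB L=WBOO
Query 1: U[3] = Y
Query 2: D[2] = Y
Query 3: F[2] = G
Query 4: U[2] = W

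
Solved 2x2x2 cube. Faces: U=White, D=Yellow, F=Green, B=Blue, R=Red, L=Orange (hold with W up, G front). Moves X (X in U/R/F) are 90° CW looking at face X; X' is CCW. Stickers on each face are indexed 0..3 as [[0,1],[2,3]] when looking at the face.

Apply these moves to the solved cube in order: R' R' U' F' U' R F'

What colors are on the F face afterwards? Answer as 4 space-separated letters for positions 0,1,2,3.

After move 1 (R'): R=RRRR U=WBWB F=GWGW D=YGYG B=YBYB
After move 2 (R'): R=RRRR U=WYWY F=GBGB D=YWYW B=GBGB
After move 3 (U'): U=YYWW F=OOGB R=GBRR B=RRGB L=GBOO
After move 4 (F'): F=OBOG U=YYGR R=WBYR D=BOYW L=GWOW
After move 5 (U'): U=YRYG F=GWOG R=OBYR B=WBGB L=RROW
After move 6 (R): R=YORB U=YWYG F=GOOW D=BGYW B=GBRB
After move 7 (F'): F=OWGO U=YWYR R=GOBB D=RWYW L=RGOY
Query: F face = OWGO

Answer: O W G O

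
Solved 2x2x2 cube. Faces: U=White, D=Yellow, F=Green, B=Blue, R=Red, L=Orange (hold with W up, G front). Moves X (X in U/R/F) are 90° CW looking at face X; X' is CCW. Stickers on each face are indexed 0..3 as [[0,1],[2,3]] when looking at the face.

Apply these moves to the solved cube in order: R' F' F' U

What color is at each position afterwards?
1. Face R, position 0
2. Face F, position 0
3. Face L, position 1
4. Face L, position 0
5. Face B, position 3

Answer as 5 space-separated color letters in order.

After move 1 (R'): R=RRRR U=WBWB F=GWGW D=YGYG B=YBYB
After move 2 (F'): F=WWGG U=WBRR R=GRYR D=OOYG L=OBOW
After move 3 (F'): F=WGWG U=WBGY R=OROR D=BWYG L=OROR
After move 4 (U): U=GWYB F=ORWG R=YBOR B=ORYB L=WGOR
Query 1: R[0] = Y
Query 2: F[0] = O
Query 3: L[1] = G
Query 4: L[0] = W
Query 5: B[3] = B

Answer: Y O G W B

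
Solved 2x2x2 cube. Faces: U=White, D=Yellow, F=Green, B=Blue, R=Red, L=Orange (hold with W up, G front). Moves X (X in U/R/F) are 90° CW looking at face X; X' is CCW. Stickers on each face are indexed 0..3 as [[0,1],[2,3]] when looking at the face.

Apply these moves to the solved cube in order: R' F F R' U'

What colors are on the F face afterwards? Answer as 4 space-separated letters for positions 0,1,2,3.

Answer: O R W Y

Derivation:
After move 1 (R'): R=RRRR U=WBWB F=GWGW D=YGYG B=YBYB
After move 2 (F): F=GGWW U=WBOO R=WRBR D=RRYG L=OYOG
After move 3 (F): F=WGWG U=WBGY R=OROR D=BWYG L=OROR
After move 4 (R'): R=RROO U=WYGY F=WBWY D=BGYG B=GBWB
After move 5 (U'): U=YYWG F=ORWY R=WBOO B=RRWB L=GBOR
Query: F face = ORWY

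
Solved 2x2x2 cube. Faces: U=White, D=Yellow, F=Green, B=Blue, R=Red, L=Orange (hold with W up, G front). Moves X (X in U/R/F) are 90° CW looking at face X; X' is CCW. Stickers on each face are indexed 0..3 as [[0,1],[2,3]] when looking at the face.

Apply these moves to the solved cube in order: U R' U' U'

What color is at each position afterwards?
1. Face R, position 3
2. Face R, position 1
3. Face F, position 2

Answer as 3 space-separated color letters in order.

Answer: R G G

Derivation:
After move 1 (U): U=WWWW F=RRGG R=BBRR B=OOBB L=GGOO
After move 2 (R'): R=BRBR U=WBWO F=RWGW D=YRYG B=YOYB
After move 3 (U'): U=BOWW F=GGGW R=RWBR B=BRYB L=YOOO
After move 4 (U'): U=OWBW F=YOGW R=GGBR B=RWYB L=BROO
Query 1: R[3] = R
Query 2: R[1] = G
Query 3: F[2] = G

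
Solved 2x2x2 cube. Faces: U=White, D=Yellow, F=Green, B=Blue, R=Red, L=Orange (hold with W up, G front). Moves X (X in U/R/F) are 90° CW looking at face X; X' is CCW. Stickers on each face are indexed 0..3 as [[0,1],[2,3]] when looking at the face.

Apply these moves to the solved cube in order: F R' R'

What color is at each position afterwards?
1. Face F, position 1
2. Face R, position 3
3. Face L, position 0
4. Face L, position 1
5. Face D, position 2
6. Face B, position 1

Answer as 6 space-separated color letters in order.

After move 1 (F): F=GGGG U=WWOO R=WRWR D=RRYY L=OYOY
After move 2 (R'): R=RRWW U=WBOB F=GWGO D=RGYG B=YBRB
After move 3 (R'): R=RWRW U=WROY F=GBGB D=RWYO B=GBGB
Query 1: F[1] = B
Query 2: R[3] = W
Query 3: L[0] = O
Query 4: L[1] = Y
Query 5: D[2] = Y
Query 6: B[1] = B

Answer: B W O Y Y B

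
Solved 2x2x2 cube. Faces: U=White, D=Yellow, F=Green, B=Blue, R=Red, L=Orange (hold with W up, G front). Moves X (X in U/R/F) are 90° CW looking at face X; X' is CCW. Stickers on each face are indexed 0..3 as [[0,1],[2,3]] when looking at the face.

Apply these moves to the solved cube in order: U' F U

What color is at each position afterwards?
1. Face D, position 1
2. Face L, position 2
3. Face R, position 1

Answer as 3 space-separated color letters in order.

Answer: G O R

Derivation:
After move 1 (U'): U=WWWW F=OOGG R=GGRR B=RRBB L=BBOO
After move 2 (F): F=GOGO U=WWOB R=WGWR D=RGYY L=BYOY
After move 3 (U): U=OWBW F=WGGO R=RRWR B=BYBB L=GOOY
Query 1: D[1] = G
Query 2: L[2] = O
Query 3: R[1] = R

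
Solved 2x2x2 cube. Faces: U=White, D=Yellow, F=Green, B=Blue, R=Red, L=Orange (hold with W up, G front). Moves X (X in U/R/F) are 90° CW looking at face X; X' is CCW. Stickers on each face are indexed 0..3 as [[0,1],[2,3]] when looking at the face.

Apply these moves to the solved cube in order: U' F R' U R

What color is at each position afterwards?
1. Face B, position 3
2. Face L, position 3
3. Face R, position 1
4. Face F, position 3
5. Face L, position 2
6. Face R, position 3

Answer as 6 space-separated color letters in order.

Answer: B Y Y O O R

Derivation:
After move 1 (U'): U=WWWW F=OOGG R=GGRR B=RRBB L=BBOO
After move 2 (F): F=GOGO U=WWOB R=WGWR D=RGYY L=BYOY
After move 3 (R'): R=GRWW U=WBOR F=GWGB D=ROYO B=YRGB
After move 4 (U): U=OWRB F=GRGB R=YRWW B=BYGB L=GWOY
After move 5 (R): R=WYWR U=ORRB F=GOGO D=RGYB B=BYWB
Query 1: B[3] = B
Query 2: L[3] = Y
Query 3: R[1] = Y
Query 4: F[3] = O
Query 5: L[2] = O
Query 6: R[3] = R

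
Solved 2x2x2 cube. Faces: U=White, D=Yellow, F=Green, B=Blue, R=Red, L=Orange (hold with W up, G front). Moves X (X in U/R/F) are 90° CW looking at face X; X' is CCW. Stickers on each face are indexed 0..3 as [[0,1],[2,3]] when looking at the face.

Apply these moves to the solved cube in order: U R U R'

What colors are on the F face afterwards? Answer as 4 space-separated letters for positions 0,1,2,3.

Answer: R W G R

Derivation:
After move 1 (U): U=WWWW F=RRGG R=BBRR B=OOBB L=GGOO
After move 2 (R): R=RBRB U=WRWG F=RYGY D=YBYO B=WOWB
After move 3 (U): U=WWGR F=RBGY R=WORB B=GGWB L=RYOO
After move 4 (R'): R=OBWR U=WWGG F=RWGR D=YBYY B=OGBB
Query: F face = RWGR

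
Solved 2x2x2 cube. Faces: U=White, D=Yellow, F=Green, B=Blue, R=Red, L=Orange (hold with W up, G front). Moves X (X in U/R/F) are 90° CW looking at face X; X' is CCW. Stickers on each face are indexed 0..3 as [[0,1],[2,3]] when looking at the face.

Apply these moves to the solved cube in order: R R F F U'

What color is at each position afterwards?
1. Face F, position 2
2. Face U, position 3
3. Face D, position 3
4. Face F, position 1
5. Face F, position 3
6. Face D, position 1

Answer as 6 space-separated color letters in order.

After move 1 (R): R=RRRR U=WGWG F=GYGY D=YBYB B=WBWB
After move 2 (R): R=RRRR U=WYWY F=GBGB D=YWYW B=GBGB
After move 3 (F): F=GGBB U=WYOO R=WRYR D=RRYW L=OYOW
After move 4 (F): F=BGBG U=WYWY R=OROR D=YWYW L=OROR
After move 5 (U'): U=YYWW F=ORBG R=BGOR B=ORGB L=GBOR
Query 1: F[2] = B
Query 2: U[3] = W
Query 3: D[3] = W
Query 4: F[1] = R
Query 5: F[3] = G
Query 6: D[1] = W

Answer: B W W R G W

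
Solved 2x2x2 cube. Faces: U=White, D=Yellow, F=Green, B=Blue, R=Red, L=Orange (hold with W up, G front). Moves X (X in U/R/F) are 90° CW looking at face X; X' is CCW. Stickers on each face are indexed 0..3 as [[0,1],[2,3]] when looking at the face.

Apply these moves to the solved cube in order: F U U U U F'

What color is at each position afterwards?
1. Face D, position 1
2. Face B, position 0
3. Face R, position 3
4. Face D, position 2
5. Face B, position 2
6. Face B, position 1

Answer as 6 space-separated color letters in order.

After move 1 (F): F=GGGG U=WWOO R=WRWR D=RRYY L=OYOY
After move 2 (U): U=OWOW F=WRGG R=BBWR B=OYBB L=GGOY
After move 3 (U): U=OOWW F=BBGG R=OYWR B=GGBB L=WROY
After move 4 (U): U=WOWO F=OYGG R=GGWR B=WRBB L=BBOY
After move 5 (U): U=WWOO F=GGGG R=WRWR B=BBBB L=OYOY
After move 6 (F'): F=GGGG U=WWWW R=RRRR D=YYYY L=OOOO
Query 1: D[1] = Y
Query 2: B[0] = B
Query 3: R[3] = R
Query 4: D[2] = Y
Query 5: B[2] = B
Query 6: B[1] = B

Answer: Y B R Y B B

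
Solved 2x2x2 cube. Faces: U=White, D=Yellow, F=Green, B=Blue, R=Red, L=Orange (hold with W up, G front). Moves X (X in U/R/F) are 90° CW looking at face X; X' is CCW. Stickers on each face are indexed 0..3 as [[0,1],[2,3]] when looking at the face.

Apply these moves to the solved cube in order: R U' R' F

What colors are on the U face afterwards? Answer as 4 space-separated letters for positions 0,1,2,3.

Answer: G W O B

Derivation:
After move 1 (R): R=RRRR U=WGWG F=GYGY D=YBYB B=WBWB
After move 2 (U'): U=GGWW F=OOGY R=GYRR B=RRWB L=WBOO
After move 3 (R'): R=YRGR U=GWWR F=OGGW D=YOYY B=BRBB
After move 4 (F): F=GOWG U=GWOB R=WRRR D=GYYY L=WYOO
Query: U face = GWOB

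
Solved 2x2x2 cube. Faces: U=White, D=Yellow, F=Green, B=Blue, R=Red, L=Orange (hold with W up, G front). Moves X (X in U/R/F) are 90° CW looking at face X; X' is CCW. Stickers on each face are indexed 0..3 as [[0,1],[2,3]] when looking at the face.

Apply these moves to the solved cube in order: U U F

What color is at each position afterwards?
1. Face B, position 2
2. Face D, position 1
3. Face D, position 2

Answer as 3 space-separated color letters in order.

After move 1 (U): U=WWWW F=RRGG R=BBRR B=OOBB L=GGOO
After move 2 (U): U=WWWW F=BBGG R=OORR B=GGBB L=RROO
After move 3 (F): F=GBGB U=WWOR R=WOWR D=ROYY L=RYOY
Query 1: B[2] = B
Query 2: D[1] = O
Query 3: D[2] = Y

Answer: B O Y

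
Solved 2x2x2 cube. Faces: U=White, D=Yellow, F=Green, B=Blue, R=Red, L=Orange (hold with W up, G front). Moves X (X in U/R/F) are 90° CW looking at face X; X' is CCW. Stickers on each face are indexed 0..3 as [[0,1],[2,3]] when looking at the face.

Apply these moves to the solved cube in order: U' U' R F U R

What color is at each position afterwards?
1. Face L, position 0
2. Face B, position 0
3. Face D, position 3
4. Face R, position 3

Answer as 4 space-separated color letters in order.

After move 1 (U'): U=WWWW F=OOGG R=GGRR B=RRBB L=BBOO
After move 2 (U'): U=WWWW F=BBGG R=OORR B=GGBB L=RROO
After move 3 (R): R=RORO U=WBWG F=BYGY D=YBYG B=WGWB
After move 4 (F): F=GBYY U=WBOR R=WOGO D=RRYG L=RYOB
After move 5 (U): U=OWRB F=WOYY R=WGGO B=RYWB L=GBOB
After move 6 (R): R=GWOG U=OORY F=WRYG D=RWYR B=BYWB
Query 1: L[0] = G
Query 2: B[0] = B
Query 3: D[3] = R
Query 4: R[3] = G

Answer: G B R G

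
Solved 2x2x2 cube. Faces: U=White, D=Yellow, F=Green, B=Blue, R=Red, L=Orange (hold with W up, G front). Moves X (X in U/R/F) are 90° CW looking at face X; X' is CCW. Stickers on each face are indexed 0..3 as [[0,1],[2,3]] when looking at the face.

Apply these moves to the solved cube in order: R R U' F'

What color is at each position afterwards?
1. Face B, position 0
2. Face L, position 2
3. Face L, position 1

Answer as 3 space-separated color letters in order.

Answer: R O W

Derivation:
After move 1 (R): R=RRRR U=WGWG F=GYGY D=YBYB B=WBWB
After move 2 (R): R=RRRR U=WYWY F=GBGB D=YWYW B=GBGB
After move 3 (U'): U=YYWW F=OOGB R=GBRR B=RRGB L=GBOO
After move 4 (F'): F=OBOG U=YYGR R=WBYR D=BOYW L=GWOW
Query 1: B[0] = R
Query 2: L[2] = O
Query 3: L[1] = W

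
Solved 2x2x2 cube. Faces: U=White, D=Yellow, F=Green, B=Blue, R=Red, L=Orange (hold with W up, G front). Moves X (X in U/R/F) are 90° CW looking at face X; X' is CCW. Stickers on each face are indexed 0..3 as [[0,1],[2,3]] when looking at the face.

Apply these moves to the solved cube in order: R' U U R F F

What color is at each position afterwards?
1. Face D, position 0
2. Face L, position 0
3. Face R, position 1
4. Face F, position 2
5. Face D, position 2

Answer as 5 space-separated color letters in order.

After move 1 (R'): R=RRRR U=WBWB F=GWGW D=YGYG B=YBYB
After move 2 (U): U=WWBB F=RRGW R=YBRR B=OOYB L=GWOO
After move 3 (U): U=BWBW F=YBGW R=OORR B=GWYB L=RROO
After move 4 (R): R=RORO U=BBBW F=YGGG D=YYYG B=WWWB
After move 5 (F): F=GYGG U=BBOR R=BOWO D=RRYG L=RYOY
After move 6 (F): F=GGGY U=BBYY R=OORO D=WBYG L=RROR
Query 1: D[0] = W
Query 2: L[0] = R
Query 3: R[1] = O
Query 4: F[2] = G
Query 5: D[2] = Y

Answer: W R O G Y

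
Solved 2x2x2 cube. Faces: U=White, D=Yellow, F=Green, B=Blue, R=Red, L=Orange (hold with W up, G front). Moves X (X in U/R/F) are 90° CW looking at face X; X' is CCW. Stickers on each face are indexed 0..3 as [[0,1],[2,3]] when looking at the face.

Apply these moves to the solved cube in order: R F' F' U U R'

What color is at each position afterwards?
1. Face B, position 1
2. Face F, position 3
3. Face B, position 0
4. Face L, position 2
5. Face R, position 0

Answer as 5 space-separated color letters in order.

Answer: G W B O R

Derivation:
After move 1 (R): R=RRRR U=WGWG F=GYGY D=YBYB B=WBWB
After move 2 (F'): F=YYGG U=WGRR R=BRYR D=OOYB L=OGOW
After move 3 (F'): F=YGYG U=WGBY R=OROR D=GWYB L=OROR
After move 4 (U): U=BWYG F=ORYG R=WBOR B=ORWB L=YGOR
After move 5 (U): U=YBGW F=WBYG R=OROR B=YGWB L=OROR
After move 6 (R'): R=RROO U=YWGY F=WBYW D=GBYG B=BGWB
Query 1: B[1] = G
Query 2: F[3] = W
Query 3: B[0] = B
Query 4: L[2] = O
Query 5: R[0] = R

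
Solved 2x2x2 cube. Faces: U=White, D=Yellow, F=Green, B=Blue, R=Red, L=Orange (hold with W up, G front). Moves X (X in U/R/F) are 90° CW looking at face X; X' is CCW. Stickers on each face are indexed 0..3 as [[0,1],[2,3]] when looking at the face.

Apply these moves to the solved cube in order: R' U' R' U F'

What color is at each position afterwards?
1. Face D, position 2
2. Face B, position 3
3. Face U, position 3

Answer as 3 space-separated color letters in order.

After move 1 (R'): R=RRRR U=WBWB F=GWGW D=YGYG B=YBYB
After move 2 (U'): U=BBWW F=OOGW R=GWRR B=RRYB L=YBOO
After move 3 (R'): R=WRGR U=BYWR F=OBGW D=YOYW B=GRGB
After move 4 (U): U=WBRY F=WRGW R=GRGR B=YBGB L=OBOO
After move 5 (F'): F=RWWG U=WBGG R=ORYR D=BOYW L=OYOR
Query 1: D[2] = Y
Query 2: B[3] = B
Query 3: U[3] = G

Answer: Y B G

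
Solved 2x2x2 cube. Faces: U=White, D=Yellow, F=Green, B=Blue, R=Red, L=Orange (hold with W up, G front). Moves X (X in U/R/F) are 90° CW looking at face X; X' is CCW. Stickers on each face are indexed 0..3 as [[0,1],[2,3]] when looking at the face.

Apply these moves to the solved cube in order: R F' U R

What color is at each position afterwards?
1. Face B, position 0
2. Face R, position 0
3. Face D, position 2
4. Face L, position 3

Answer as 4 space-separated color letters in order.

Answer: G Y Y W

Derivation:
After move 1 (R): R=RRRR U=WGWG F=GYGY D=YBYB B=WBWB
After move 2 (F'): F=YYGG U=WGRR R=BRYR D=OOYB L=OGOW
After move 3 (U): U=RWRG F=BRGG R=WBYR B=OGWB L=YYOW
After move 4 (R): R=YWRB U=RRRG F=BOGB D=OWYO B=GGWB
Query 1: B[0] = G
Query 2: R[0] = Y
Query 3: D[2] = Y
Query 4: L[3] = W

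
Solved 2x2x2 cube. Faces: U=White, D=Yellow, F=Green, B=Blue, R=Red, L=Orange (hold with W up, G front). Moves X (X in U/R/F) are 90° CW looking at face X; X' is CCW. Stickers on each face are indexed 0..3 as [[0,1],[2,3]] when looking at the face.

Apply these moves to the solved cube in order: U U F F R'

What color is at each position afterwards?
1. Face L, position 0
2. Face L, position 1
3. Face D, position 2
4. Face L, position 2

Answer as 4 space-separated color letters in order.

After move 1 (U): U=WWWW F=RRGG R=BBRR B=OOBB L=GGOO
After move 2 (U): U=WWWW F=BBGG R=OORR B=GGBB L=RROO
After move 3 (F): F=GBGB U=WWOR R=WOWR D=ROYY L=RYOY
After move 4 (F): F=GGBB U=WWYY R=OORR D=WWYY L=RROO
After move 5 (R'): R=OROR U=WBYG F=GWBY D=WGYB B=YGWB
Query 1: L[0] = R
Query 2: L[1] = R
Query 3: D[2] = Y
Query 4: L[2] = O

Answer: R R Y O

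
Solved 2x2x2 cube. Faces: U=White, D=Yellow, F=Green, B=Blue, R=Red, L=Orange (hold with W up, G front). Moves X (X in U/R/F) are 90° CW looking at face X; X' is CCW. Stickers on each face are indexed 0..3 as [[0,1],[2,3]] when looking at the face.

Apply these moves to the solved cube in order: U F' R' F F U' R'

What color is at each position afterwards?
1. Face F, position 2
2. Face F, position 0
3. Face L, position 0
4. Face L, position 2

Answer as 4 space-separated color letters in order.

Answer: W G Y O

Derivation:
After move 1 (U): U=WWWW F=RRGG R=BBRR B=OOBB L=GGOO
After move 2 (F'): F=RGRG U=WWBR R=YBYR D=GOYY L=GWOW
After move 3 (R'): R=BRYY U=WBBO F=RWRR D=GGYG B=YOOB
After move 4 (F): F=RRRW U=WBWW R=BROY D=YBYG L=GGOG
After move 5 (F): F=RRWR U=WBGG R=WRWY D=OBYG L=GYOB
After move 6 (U'): U=BGWG F=GYWR R=RRWY B=WROB L=YOOB
After move 7 (R'): R=RYRW U=BOWW F=GGWG D=OYYR B=GRBB
Query 1: F[2] = W
Query 2: F[0] = G
Query 3: L[0] = Y
Query 4: L[2] = O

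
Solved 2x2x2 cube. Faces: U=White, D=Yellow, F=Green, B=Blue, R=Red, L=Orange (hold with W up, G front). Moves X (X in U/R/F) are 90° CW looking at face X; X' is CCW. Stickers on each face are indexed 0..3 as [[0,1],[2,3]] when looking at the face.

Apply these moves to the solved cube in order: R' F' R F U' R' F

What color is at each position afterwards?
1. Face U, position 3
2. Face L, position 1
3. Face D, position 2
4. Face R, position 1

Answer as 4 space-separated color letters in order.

After move 1 (R'): R=RRRR U=WBWB F=GWGW D=YGYG B=YBYB
After move 2 (F'): F=WWGG U=WBRR R=GRYR D=OOYG L=OBOW
After move 3 (R): R=YGRR U=WWRG F=WOGG D=OYYY B=RBBB
After move 4 (F): F=GWGO U=WWWB R=RGGR D=RYYY L=OOOY
After move 5 (U'): U=WBWW F=OOGO R=GWGR B=RGBB L=RBOY
After move 6 (R'): R=WRGG U=WBWR F=OBGW D=ROYO B=YGYB
After move 7 (F): F=GOWB U=WBYB R=WRRG D=GWYO L=RROO
Query 1: U[3] = B
Query 2: L[1] = R
Query 3: D[2] = Y
Query 4: R[1] = R

Answer: B R Y R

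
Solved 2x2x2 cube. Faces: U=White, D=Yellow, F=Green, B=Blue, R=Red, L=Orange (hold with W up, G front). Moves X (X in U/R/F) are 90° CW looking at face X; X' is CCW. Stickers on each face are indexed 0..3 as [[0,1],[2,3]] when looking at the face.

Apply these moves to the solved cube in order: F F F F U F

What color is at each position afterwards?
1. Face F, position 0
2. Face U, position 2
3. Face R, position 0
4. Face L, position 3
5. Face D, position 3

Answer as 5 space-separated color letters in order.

After move 1 (F): F=GGGG U=WWOO R=WRWR D=RRYY L=OYOY
After move 2 (F): F=GGGG U=WWYY R=OROR D=WWYY L=OROR
After move 3 (F): F=GGGG U=WWRR R=YRYR D=OOYY L=OWOW
After move 4 (F): F=GGGG U=WWWW R=RRRR D=YYYY L=OOOO
After move 5 (U): U=WWWW F=RRGG R=BBRR B=OOBB L=GGOO
After move 6 (F): F=GRGR U=WWOG R=WBWR D=RBYY L=GYOY
Query 1: F[0] = G
Query 2: U[2] = O
Query 3: R[0] = W
Query 4: L[3] = Y
Query 5: D[3] = Y

Answer: G O W Y Y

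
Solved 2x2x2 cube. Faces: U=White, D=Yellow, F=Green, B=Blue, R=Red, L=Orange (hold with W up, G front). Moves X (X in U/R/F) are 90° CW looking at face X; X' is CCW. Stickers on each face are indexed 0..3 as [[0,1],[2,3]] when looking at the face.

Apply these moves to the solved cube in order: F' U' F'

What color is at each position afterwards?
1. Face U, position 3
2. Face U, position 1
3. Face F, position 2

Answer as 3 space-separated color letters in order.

After move 1 (F'): F=GGGG U=WWRR R=YRYR D=OOYY L=OWOW
After move 2 (U'): U=WRWR F=OWGG R=GGYR B=YRBB L=BBOW
After move 3 (F'): F=WGOG U=WRGY R=OGOR D=BWYY L=BROW
Query 1: U[3] = Y
Query 2: U[1] = R
Query 3: F[2] = O

Answer: Y R O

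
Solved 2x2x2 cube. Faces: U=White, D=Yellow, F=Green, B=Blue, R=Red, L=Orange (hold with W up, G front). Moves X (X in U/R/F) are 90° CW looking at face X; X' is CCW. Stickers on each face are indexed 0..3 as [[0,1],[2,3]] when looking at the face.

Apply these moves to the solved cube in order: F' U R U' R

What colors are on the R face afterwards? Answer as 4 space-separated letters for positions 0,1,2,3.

Answer: R Y B O

Derivation:
After move 1 (F'): F=GGGG U=WWRR R=YRYR D=OOYY L=OWOW
After move 2 (U): U=RWRW F=YRGG R=BBYR B=OWBB L=GGOW
After move 3 (R): R=YBRB U=RRRG F=YOGY D=OBYO B=WWWB
After move 4 (U'): U=RGRR F=GGGY R=YORB B=YBWB L=WWOW
After move 5 (R): R=RYBO U=RGRY F=GBGO D=OWYY B=RBGB
Query: R face = RYBO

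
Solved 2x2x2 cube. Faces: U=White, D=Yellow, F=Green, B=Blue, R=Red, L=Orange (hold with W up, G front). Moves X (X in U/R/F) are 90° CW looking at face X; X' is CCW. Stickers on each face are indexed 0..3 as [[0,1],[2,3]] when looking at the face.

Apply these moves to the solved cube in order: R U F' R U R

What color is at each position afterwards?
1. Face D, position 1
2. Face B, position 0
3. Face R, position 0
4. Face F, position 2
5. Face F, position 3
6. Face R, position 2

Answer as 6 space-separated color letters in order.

Answer: W Y R R O B

Derivation:
After move 1 (R): R=RRRR U=WGWG F=GYGY D=YBYB B=WBWB
After move 2 (U): U=WWGG F=RRGY R=WBRR B=OOWB L=GYOO
After move 3 (F'): F=RYRG U=WWWR R=BBYR D=YOYB L=GGOG
After move 4 (R): R=YBRB U=WYWG F=RORB D=YWYO B=ROWB
After move 5 (U): U=WWGY F=YBRB R=RORB B=GGWB L=ROOG
After move 6 (R): R=RRBO U=WBGB F=YWRO D=YWYG B=YGWB
Query 1: D[1] = W
Query 2: B[0] = Y
Query 3: R[0] = R
Query 4: F[2] = R
Query 5: F[3] = O
Query 6: R[2] = B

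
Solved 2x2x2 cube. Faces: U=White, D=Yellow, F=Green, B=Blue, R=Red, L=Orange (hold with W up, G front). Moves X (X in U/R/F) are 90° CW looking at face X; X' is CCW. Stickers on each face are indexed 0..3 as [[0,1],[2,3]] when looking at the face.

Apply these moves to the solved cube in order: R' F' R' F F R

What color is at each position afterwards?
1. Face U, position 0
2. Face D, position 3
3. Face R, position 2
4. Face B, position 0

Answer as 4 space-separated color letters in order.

After move 1 (R'): R=RRRR U=WBWB F=GWGW D=YGYG B=YBYB
After move 2 (F'): F=WWGG U=WBRR R=GRYR D=OOYG L=OBOW
After move 3 (R'): R=RRGY U=WYRY F=WBGR D=OWYG B=GBOB
After move 4 (F): F=GWRB U=WYWB R=RRYY D=GRYG L=OOOW
After move 5 (F): F=RGBW U=WYWO R=WRBY D=YRYG L=OGOR
After move 6 (R): R=BWYR U=WGWW F=RRBG D=YOYG B=OBYB
Query 1: U[0] = W
Query 2: D[3] = G
Query 3: R[2] = Y
Query 4: B[0] = O

Answer: W G Y O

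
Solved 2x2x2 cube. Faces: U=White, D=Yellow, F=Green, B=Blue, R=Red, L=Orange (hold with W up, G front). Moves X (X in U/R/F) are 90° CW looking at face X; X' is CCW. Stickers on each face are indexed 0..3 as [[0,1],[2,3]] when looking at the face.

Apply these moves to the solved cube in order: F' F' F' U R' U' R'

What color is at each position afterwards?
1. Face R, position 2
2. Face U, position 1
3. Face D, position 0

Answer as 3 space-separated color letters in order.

Answer: W R R

Derivation:
After move 1 (F'): F=GGGG U=WWRR R=YRYR D=OOYY L=OWOW
After move 2 (F'): F=GGGG U=WWYY R=OROR D=WWYY L=OROR
After move 3 (F'): F=GGGG U=WWOO R=WRWR D=RRYY L=OYOY
After move 4 (U): U=OWOW F=WRGG R=BBWR B=OYBB L=GGOY
After move 5 (R'): R=BRBW U=OBOO F=WWGW D=RRYG B=YYRB
After move 6 (U'): U=BOOO F=GGGW R=WWBW B=BRRB L=YYOY
After move 7 (R'): R=WWWB U=BROB F=GOGO D=RGYW B=GRRB
Query 1: R[2] = W
Query 2: U[1] = R
Query 3: D[0] = R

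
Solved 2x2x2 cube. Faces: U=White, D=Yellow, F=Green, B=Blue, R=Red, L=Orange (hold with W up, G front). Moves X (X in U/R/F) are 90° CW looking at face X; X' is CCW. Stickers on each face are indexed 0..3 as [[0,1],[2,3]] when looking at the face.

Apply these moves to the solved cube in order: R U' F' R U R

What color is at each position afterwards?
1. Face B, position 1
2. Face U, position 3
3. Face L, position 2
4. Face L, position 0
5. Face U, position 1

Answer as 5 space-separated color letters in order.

After move 1 (R): R=RRRR U=WGWG F=GYGY D=YBYB B=WBWB
After move 2 (U'): U=GGWW F=OOGY R=GYRR B=RRWB L=WBOO
After move 3 (F'): F=OYOG U=GGGR R=BYYR D=BOYB L=WWOW
After move 4 (R): R=YBRY U=GYGG F=OOOB D=BWYR B=RRGB
After move 5 (U): U=GGGY F=YBOB R=RRRY B=WWGB L=OOOW
After move 6 (R): R=RRYR U=GBGB F=YWOR D=BGYW B=YWGB
Query 1: B[1] = W
Query 2: U[3] = B
Query 3: L[2] = O
Query 4: L[0] = O
Query 5: U[1] = B

Answer: W B O O B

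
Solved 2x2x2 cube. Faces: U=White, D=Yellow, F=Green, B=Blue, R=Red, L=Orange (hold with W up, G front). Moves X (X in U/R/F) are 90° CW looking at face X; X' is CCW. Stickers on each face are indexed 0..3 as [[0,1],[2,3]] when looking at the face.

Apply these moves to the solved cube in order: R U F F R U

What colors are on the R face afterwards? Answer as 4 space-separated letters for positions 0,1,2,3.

After move 1 (R): R=RRRR U=WGWG F=GYGY D=YBYB B=WBWB
After move 2 (U): U=WWGG F=RRGY R=WBRR B=OOWB L=GYOO
After move 3 (F): F=GRYR U=WWOY R=GBGR D=RWYB L=GYOB
After move 4 (F): F=YGRR U=WWBY R=OBYR D=GGYB L=GROW
After move 5 (R): R=YORB U=WGBR F=YGRB D=GWYO B=YOWB
After move 6 (U): U=BWRG F=YORB R=YORB B=GRWB L=YGOW
Query: R face = YORB

Answer: Y O R B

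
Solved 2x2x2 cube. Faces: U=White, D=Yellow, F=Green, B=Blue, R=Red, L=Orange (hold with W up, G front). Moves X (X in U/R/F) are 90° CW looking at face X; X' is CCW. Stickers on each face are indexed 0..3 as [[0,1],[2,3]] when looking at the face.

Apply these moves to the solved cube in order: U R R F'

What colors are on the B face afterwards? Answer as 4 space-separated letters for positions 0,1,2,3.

Answer: G O R B

Derivation:
After move 1 (U): U=WWWW F=RRGG R=BBRR B=OOBB L=GGOO
After move 2 (R): R=RBRB U=WRWG F=RYGY D=YBYO B=WOWB
After move 3 (R): R=RRBB U=WYWY F=RBGO D=YWYW B=GORB
After move 4 (F'): F=BORG U=WYRB R=WRYB D=GOYW L=GYOW
Query: B face = GORB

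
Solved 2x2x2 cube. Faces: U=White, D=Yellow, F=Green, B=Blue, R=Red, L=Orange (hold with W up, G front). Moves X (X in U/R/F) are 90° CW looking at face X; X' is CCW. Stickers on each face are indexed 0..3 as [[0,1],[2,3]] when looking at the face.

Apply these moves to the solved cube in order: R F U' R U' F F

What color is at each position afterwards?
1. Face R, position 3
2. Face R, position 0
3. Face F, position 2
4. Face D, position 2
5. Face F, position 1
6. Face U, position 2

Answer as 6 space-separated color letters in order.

Answer: G B B Y Y W

Derivation:
After move 1 (R): R=RRRR U=WGWG F=GYGY D=YBYB B=WBWB
After move 2 (F): F=GGYY U=WGOO R=WRGR D=RRYB L=OYOB
After move 3 (U'): U=GOWO F=OYYY R=GGGR B=WRWB L=WBOB
After move 4 (R): R=GGRG U=GYWY F=ORYB D=RWYW B=OROB
After move 5 (U'): U=YYGW F=WBYB R=ORRG B=GGOB L=OROB
After move 6 (F): F=YWBB U=YYBR R=GRWG D=ROYW L=OROW
After move 7 (F): F=BYBW U=YYWR R=BRRG D=WGYW L=OROO
Query 1: R[3] = G
Query 2: R[0] = B
Query 3: F[2] = B
Query 4: D[2] = Y
Query 5: F[1] = Y
Query 6: U[2] = W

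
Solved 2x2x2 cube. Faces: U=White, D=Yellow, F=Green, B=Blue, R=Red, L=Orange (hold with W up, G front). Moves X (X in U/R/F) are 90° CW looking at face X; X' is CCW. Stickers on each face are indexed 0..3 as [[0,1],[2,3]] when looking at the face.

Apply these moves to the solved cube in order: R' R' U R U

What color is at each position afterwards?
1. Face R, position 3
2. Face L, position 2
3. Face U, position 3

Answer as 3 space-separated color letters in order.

Answer: B O R

Derivation:
After move 1 (R'): R=RRRR U=WBWB F=GWGW D=YGYG B=YBYB
After move 2 (R'): R=RRRR U=WYWY F=GBGB D=YWYW B=GBGB
After move 3 (U): U=WWYY F=RRGB R=GBRR B=OOGB L=GBOO
After move 4 (R): R=RGRB U=WRYB F=RWGW D=YGYO B=YOWB
After move 5 (U): U=YWBR F=RGGW R=YORB B=GBWB L=RWOO
Query 1: R[3] = B
Query 2: L[2] = O
Query 3: U[3] = R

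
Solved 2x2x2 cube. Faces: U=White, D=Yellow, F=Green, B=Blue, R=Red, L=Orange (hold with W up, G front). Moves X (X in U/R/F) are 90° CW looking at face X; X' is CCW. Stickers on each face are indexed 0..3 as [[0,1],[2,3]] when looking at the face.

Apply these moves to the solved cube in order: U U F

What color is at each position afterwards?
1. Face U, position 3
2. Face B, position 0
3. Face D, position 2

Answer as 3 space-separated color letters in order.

After move 1 (U): U=WWWW F=RRGG R=BBRR B=OOBB L=GGOO
After move 2 (U): U=WWWW F=BBGG R=OORR B=GGBB L=RROO
After move 3 (F): F=GBGB U=WWOR R=WOWR D=ROYY L=RYOY
Query 1: U[3] = R
Query 2: B[0] = G
Query 3: D[2] = Y

Answer: R G Y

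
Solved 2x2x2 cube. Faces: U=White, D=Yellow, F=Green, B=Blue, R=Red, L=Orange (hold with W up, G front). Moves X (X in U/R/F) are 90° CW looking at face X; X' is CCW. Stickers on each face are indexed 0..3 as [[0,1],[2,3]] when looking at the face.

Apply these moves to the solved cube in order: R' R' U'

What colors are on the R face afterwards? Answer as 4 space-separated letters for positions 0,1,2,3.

After move 1 (R'): R=RRRR U=WBWB F=GWGW D=YGYG B=YBYB
After move 2 (R'): R=RRRR U=WYWY F=GBGB D=YWYW B=GBGB
After move 3 (U'): U=YYWW F=OOGB R=GBRR B=RRGB L=GBOO
Query: R face = GBRR

Answer: G B R R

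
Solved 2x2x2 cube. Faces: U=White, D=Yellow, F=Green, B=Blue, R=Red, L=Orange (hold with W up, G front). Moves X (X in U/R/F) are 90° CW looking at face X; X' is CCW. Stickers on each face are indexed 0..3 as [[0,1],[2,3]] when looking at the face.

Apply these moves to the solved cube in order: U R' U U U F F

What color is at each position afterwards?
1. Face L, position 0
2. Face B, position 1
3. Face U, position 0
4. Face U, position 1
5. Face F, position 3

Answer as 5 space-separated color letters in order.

Answer: Y R B O G

Derivation:
After move 1 (U): U=WWWW F=RRGG R=BBRR B=OOBB L=GGOO
After move 2 (R'): R=BRBR U=WBWO F=RWGW D=YRYG B=YOYB
After move 3 (U): U=WWOB F=BRGW R=YOBR B=GGYB L=RWOO
After move 4 (U): U=OWBW F=YOGW R=GGBR B=RWYB L=BROO
After move 5 (U): U=BOWW F=GGGW R=RWBR B=BRYB L=YOOO
After move 6 (F): F=GGWG U=BOOO R=WWWR D=BRYG L=YYOR
After move 7 (F): F=WGGG U=BORY R=OWOR D=WWYG L=YBOR
Query 1: L[0] = Y
Query 2: B[1] = R
Query 3: U[0] = B
Query 4: U[1] = O
Query 5: F[3] = G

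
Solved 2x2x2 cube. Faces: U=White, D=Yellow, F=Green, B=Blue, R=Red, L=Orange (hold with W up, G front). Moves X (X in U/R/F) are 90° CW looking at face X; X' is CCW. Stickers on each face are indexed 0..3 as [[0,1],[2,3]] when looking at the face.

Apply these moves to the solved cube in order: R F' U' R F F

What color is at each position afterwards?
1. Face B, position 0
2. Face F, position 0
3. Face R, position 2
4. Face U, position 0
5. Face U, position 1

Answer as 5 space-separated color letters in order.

After move 1 (R): R=RRRR U=WGWG F=GYGY D=YBYB B=WBWB
After move 2 (F'): F=YYGG U=WGRR R=BRYR D=OOYB L=OGOW
After move 3 (U'): U=GRWR F=OGGG R=YYYR B=BRWB L=WBOW
After move 4 (R): R=YYRY U=GGWG F=OOGB D=OWYB B=RRRB
After move 5 (F): F=GOBO U=GGWB R=WYGY D=RYYB L=WOOW
After move 6 (F): F=BGOO U=GGWO R=WYBY D=GWYB L=WROY
Query 1: B[0] = R
Query 2: F[0] = B
Query 3: R[2] = B
Query 4: U[0] = G
Query 5: U[1] = G

Answer: R B B G G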